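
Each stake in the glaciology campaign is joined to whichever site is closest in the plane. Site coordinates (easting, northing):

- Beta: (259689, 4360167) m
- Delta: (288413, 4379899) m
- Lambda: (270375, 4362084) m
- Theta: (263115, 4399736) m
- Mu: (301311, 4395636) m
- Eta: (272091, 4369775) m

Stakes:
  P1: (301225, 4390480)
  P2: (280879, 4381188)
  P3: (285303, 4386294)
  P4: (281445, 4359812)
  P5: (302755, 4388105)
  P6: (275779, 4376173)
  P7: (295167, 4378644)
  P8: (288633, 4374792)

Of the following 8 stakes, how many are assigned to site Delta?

4

P1 → Mu
P2 → Delta
P3 → Delta
P4 → Lambda
P5 → Mu
P6 → Eta
P7 → Delta
P8 → Delta
4 of the 8 go to Delta.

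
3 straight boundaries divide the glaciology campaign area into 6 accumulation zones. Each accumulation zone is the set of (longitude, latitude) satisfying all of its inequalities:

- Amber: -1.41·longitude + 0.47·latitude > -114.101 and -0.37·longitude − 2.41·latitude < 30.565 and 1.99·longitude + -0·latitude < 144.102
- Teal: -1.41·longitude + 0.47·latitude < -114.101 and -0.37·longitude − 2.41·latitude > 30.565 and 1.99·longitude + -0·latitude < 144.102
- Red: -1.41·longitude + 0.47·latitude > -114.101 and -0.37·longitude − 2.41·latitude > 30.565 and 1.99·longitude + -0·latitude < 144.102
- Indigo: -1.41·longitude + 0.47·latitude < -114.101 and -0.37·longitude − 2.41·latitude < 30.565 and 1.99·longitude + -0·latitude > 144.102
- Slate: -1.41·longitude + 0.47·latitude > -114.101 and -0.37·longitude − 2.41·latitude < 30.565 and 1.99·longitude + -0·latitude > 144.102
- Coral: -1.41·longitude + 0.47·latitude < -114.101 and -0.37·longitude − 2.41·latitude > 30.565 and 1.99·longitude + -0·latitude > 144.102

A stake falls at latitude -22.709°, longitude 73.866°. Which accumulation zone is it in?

Indigo

-1.41·73.866 + 0.47·-22.709 = -114.824, which is < -114.101
-0.37·73.866 − 2.41·-22.709 = 27.398, which is < 30.565
1.99·73.866 + -0·-22.709 = 146.993, which is > 144.102
This sign pattern matches Indigo.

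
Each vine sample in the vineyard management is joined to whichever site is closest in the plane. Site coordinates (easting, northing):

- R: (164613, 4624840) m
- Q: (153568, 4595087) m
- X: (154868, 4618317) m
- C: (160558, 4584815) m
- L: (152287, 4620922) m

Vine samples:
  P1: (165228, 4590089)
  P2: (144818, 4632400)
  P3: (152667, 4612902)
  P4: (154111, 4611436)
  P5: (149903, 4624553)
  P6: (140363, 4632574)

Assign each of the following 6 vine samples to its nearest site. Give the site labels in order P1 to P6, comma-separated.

P1 → C (d²=49623976.00)
P2 → L (d²=187530445.00)
P3 → X (d²=34166626.00)
P4 → X (d²=47921210.00)
P5 → L (d²=18867617.00)
P6 → L (d²=277950880.00)

C, L, X, X, L, L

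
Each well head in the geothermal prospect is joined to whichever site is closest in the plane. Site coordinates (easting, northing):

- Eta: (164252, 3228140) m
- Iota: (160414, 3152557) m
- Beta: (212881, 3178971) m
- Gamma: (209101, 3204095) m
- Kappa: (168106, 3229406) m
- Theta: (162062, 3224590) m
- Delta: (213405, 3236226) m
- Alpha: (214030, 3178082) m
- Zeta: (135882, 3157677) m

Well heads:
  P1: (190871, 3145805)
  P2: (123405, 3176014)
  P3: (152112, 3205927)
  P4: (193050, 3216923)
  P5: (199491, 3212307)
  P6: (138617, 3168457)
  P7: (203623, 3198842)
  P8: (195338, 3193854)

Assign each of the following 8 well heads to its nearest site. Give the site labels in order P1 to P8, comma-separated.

Iota, Zeta, Theta, Gamma, Gamma, Zeta, Gamma, Gamma

P1 → Iota (d²=973218353.00)
P2 → Zeta (d²=491921098.00)
P3 → Theta (d²=447310069.00)
P4 → Gamma (d²=422192185.00)
P5 → Gamma (d²=159789044.00)
P6 → Zeta (d²=123688625.00)
P7 → Gamma (d²=57602493.00)
P8 → Gamma (d²=294298250.00)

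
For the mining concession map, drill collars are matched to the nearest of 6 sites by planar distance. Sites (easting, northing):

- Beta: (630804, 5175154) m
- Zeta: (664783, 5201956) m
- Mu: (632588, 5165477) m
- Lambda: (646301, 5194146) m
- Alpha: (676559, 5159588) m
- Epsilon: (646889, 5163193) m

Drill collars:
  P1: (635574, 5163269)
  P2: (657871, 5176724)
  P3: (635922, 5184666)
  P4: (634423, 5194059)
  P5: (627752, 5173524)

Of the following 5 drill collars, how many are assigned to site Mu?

1

P1 → Mu
P2 → Epsilon
P3 → Beta
P4 → Lambda
P5 → Beta
1 of the 5 goes to Mu.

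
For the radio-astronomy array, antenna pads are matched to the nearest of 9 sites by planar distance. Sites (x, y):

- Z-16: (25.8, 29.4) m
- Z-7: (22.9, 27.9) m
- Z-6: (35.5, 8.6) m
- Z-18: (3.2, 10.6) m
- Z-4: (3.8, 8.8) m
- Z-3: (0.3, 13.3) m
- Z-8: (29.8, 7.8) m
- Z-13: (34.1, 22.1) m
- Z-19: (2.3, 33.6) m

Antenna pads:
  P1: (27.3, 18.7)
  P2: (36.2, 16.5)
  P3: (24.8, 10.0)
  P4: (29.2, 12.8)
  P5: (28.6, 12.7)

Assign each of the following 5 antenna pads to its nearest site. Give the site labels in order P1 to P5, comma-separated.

P1 → Z-13 (d²=57.80)
P2 → Z-13 (d²=35.77)
P3 → Z-8 (d²=29.84)
P4 → Z-8 (d²=25.36)
P5 → Z-8 (d²=25.45)

Z-13, Z-13, Z-8, Z-8, Z-8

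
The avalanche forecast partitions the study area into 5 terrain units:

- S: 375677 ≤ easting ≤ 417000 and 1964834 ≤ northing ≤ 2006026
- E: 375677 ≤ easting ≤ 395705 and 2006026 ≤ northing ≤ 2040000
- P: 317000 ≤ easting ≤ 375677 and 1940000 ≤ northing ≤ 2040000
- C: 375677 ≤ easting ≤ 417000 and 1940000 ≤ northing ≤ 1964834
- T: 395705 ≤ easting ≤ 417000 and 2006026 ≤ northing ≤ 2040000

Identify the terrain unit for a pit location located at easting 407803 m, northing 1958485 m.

C

The point has easting = 407803 and northing = 1958485.
Only C satisfies 375677 ≤ easting ≤ 417000 and 1940000 ≤ northing ≤ 1964834.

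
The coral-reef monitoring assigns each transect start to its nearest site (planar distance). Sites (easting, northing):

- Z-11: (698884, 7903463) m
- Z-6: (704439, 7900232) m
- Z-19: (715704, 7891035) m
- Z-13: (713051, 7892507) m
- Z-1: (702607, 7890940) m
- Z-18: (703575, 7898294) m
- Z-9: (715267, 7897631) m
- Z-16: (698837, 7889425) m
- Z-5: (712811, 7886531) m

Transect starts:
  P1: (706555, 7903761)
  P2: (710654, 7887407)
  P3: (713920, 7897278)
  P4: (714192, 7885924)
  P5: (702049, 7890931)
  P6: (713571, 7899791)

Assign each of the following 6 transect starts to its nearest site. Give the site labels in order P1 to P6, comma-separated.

Z-6, Z-5, Z-9, Z-5, Z-1, Z-9

P1 → Z-6 (d²=16931297.00)
P2 → Z-5 (d²=5420025.00)
P3 → Z-9 (d²=1939018.00)
P4 → Z-5 (d²=2275610.00)
P5 → Z-1 (d²=311445.00)
P6 → Z-9 (d²=7542016.00)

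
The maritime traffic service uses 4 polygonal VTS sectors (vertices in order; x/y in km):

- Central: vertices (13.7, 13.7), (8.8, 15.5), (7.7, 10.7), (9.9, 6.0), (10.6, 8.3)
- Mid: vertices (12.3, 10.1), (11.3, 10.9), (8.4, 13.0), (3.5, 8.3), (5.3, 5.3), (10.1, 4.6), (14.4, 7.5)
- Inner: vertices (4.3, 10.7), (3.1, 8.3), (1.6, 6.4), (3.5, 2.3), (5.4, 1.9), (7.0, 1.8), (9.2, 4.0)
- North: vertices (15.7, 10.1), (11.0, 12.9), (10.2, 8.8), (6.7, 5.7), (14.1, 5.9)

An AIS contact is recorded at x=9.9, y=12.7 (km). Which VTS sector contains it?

Central

Cast a ray rightward from (9.9, 12.7). For each polygon, the edges (by vertex number in listed order) whose endpoints lie on opposite sides of y = 12.7, where each meets that height, and whether that is right or left of the point:
Central: 2–3 at x≈8.16 (left), 5–1 at x≈13.13 (right) → 1 crossing.
Mid: 2–3 at x≈8.81 (left), 3–4 at x≈8.09 (left) → 0 crossings.
Inner: no edge straddles that height → 0 crossings.
North: 1–2 at x≈11.34 (right), 2–3 at x≈10.96 (right) → 2 crossings.
Only Central has an odd count, so the point is inside Central.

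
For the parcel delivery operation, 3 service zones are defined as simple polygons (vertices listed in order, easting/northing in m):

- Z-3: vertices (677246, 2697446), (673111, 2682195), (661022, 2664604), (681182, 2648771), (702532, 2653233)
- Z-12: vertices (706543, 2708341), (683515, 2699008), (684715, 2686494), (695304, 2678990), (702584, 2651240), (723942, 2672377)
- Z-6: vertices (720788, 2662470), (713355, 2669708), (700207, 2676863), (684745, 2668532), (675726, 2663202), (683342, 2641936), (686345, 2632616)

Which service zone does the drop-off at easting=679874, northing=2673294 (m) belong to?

Z-3

Cast a ray rightward from (679874, 2673294). For each polygon, the edges (by vertex number in listed order) whose endpoints lie on opposite sides of northing = 2673294, where each meets that height, and whether that is right or left of the point:
Z-3: 2–3 at easting≈666994.0 (left), 5–1 at easting≈691058.8 (right) → 1 crossing.
Z-12: 4–5 at easting≈696798.3 (right), 6–1 at easting≈723498.4 (right) → 2 crossings.
Z-6: 2–3 at easting≈706765.4 (right), 3–4 at easting≈693583.1 (right) → 2 crossings.
Only Z-3 has an odd count, so the point is inside Z-3.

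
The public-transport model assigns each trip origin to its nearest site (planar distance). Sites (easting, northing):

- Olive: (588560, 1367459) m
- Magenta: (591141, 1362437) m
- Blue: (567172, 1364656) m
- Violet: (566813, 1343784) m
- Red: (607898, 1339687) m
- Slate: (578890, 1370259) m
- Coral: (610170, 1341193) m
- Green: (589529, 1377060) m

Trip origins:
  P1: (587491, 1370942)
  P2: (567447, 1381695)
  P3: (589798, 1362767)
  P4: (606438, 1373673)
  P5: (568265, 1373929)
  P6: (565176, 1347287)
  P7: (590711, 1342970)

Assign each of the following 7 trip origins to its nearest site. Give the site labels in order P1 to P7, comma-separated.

P1 → Olive (d²=13274050.00)
P2 → Slate (d²=261724345.00)
P3 → Magenta (d²=1912549.00)
P4 → Green (d²=297386050.00)
P5 → Blue (d²=87183178.00)
P6 → Violet (d²=14950778.00)
P7 → Red (d²=306171058.00)

Olive, Slate, Magenta, Green, Blue, Violet, Red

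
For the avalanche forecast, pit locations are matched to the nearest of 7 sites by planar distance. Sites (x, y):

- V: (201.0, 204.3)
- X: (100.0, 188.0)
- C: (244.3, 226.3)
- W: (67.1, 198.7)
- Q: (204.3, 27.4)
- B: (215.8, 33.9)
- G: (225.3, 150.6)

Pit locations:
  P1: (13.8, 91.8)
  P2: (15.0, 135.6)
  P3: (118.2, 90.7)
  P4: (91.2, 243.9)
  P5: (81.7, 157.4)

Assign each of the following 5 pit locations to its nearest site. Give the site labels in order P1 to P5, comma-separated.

W, W, X, W, X

P1 → W (d²=14268.50)
P2 → W (d²=6696.02)
P3 → X (d²=9798.53)
P4 → W (d²=2623.85)
P5 → X (d²=1271.25)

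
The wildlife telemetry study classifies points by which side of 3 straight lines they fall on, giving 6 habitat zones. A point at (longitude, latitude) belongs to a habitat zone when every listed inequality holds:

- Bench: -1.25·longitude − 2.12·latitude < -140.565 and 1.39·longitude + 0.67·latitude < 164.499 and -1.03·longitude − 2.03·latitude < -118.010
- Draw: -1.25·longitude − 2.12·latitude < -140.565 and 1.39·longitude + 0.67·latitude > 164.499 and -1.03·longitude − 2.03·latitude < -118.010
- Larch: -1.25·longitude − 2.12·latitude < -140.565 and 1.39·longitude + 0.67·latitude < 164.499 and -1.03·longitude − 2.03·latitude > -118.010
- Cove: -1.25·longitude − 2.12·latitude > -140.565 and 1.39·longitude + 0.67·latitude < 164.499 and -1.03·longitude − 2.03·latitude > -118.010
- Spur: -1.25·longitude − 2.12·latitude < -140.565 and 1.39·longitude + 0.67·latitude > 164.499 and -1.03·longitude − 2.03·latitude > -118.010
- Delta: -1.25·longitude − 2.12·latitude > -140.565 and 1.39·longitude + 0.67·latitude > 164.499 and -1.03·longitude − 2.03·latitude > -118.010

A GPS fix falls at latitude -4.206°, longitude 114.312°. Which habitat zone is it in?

-1.25·114.312 − 2.12·-4.206 = -133.973, which is > -140.565
1.39·114.312 + 0.67·-4.206 = 156.076, which is < 164.499
-1.03·114.312 − 2.03·-4.206 = -109.203, which is > -118.010
This sign pattern matches Cove.

Cove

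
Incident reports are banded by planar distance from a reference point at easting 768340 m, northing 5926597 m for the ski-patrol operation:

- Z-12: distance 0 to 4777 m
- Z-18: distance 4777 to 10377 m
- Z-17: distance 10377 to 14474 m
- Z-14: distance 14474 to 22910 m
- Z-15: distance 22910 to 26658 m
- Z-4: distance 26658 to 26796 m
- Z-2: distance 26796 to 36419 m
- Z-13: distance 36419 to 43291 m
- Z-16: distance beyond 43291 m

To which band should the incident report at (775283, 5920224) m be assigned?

Z-18

Distance = √((775283−768340)² + (5920224−5926597)²) = √(48205249.000 + 40615129.000) = 9424.456 m.
4777 ≤ 9424.456 < 10377 → Z-18.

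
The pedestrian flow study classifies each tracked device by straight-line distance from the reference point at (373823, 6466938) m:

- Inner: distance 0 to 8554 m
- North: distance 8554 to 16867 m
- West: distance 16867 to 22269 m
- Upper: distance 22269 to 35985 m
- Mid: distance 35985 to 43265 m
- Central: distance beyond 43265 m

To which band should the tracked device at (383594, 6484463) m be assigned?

Distance = √((383594−373823)² + (6484463−6466938)²) = √(95472441.000 + 307125625.000) = 20064.847 m.
16867 ≤ 20064.847 < 22269 → West.

West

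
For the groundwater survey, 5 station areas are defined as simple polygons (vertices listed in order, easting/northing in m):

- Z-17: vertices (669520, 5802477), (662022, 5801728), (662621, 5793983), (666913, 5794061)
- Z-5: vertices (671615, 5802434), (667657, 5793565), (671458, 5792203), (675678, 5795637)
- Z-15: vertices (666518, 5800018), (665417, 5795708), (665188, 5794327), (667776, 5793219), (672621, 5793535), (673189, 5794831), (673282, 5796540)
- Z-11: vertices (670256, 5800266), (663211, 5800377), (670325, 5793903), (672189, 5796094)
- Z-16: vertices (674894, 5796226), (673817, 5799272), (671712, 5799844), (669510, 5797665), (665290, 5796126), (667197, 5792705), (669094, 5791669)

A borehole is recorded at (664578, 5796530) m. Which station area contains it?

Cast a ray rightward from (664578, 5796530). For each polygon, the edges (by vertex number in listed order) whose endpoints lie on opposite sides of northing = 5796530, where each meets that height, and whether that is right or left of the point:
Z-17: 2–3 at easting≈662424.0 (left), 4–1 at easting≈667677.8 (right) → 1 crossing.
Z-5: 1–2 at easting≈668980.2 (right), 4–1 at easting≈675144.2 (right) → 2 crossings.
Z-15: 1–2 at easting≈665627.0 (right), 6–7 at easting≈673281.5 (right) → 2 crossings.
Z-11: 2–3 at easting≈667438.3 (right), 4–1 at easting≈671987.0 (right) → 2 crossings.
Z-16: 1–2 at easting≈674786.5 (right), 4–5 at easting≈666397.8 (right) → 2 crossings.
Only Z-17 has an odd count, so the point is inside Z-17.

Z-17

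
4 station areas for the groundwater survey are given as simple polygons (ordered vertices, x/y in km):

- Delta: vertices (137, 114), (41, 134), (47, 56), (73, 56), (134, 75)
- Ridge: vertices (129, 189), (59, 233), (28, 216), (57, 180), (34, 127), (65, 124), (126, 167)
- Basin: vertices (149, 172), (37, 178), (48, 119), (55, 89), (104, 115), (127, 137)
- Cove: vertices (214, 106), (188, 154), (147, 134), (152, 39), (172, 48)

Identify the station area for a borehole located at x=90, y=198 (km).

Cast a ray rightward from (90, 198). For each polygon, the edges (by vertex number in listed order) whose endpoints lie on opposite sides of y = 198, where each meets that height, and whether that is right or left of the point:
Delta: no edge straddles that height → 0 crossings.
Ridge: 1–2 at x≈114.7 (right), 3–4 at x≈42.5 (left) → 1 crossing.
Basin: no edge straddles that height → 0 crossings.
Cove: no edge straddles that height → 0 crossings.
Only Ridge has an odd count, so the point is inside Ridge.

Ridge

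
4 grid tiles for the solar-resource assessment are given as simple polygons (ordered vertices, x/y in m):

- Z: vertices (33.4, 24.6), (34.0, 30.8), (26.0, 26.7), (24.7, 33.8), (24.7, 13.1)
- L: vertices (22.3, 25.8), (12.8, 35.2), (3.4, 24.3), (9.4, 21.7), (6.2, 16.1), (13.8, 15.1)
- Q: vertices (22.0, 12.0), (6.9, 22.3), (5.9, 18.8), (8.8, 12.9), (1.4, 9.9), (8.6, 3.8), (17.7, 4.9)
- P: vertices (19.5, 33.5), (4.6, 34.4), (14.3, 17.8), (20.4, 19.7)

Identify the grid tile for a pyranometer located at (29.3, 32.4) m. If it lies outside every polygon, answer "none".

Cast a ray rightward from (29.3, 32.4). For each polygon, the edges (by vertex number in listed order) whose endpoints lie on opposite sides of y = 32.4, where each meets that height, and whether that is right or left of the point:
Z: 3–4 at x≈24.96 (left), 4–5 at x≈24.70 (left) → 0 crossings.
L: 1–2 at x≈15.63 (left), 2–3 at x≈10.39 (left) → 0 crossings.
Q: no edge straddles that height → 0 crossings.
P: 2–3 at x≈5.77 (left), 4–1 at x≈19.57 (left) → 0 crossings.
All counts are even, so the point lies outside every listed polygon.

none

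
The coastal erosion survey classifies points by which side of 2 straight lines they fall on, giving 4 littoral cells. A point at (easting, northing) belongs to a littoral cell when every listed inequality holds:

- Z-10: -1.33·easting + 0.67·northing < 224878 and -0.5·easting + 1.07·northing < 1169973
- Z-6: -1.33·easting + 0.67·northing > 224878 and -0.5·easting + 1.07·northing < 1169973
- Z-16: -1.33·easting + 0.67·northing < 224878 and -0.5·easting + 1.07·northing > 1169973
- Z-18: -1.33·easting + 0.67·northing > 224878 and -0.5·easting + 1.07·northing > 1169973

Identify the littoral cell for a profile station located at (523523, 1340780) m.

Z-16

-1.33·523523 + 0.67·1340780 = 202037.010, which is < 224878
-0.5·523523 + 1.07·1340780 = 1172873.100, which is > 1169973
This sign pattern matches Z-16.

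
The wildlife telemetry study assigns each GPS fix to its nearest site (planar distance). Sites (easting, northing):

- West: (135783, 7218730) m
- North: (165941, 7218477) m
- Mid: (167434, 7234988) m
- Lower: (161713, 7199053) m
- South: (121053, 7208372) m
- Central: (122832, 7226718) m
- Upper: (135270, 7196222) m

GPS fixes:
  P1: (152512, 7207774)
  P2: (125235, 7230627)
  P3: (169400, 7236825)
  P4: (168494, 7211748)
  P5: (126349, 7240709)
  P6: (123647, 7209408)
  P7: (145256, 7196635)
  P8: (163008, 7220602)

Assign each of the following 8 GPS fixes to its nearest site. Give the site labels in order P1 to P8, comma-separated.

P1 → Lower (d²=160714242.00)
P2 → Central (d²=21054690.00)
P3 → Mid (d²=7239725.00)
P4 → North (d²=51797250.00)
P5 → Central (d²=208117370.00)
P6 → South (d²=7802132.00)
P7 → Upper (d²=99890765.00)
P8 → North (d²=13118114.00)

Lower, Central, Mid, North, Central, South, Upper, North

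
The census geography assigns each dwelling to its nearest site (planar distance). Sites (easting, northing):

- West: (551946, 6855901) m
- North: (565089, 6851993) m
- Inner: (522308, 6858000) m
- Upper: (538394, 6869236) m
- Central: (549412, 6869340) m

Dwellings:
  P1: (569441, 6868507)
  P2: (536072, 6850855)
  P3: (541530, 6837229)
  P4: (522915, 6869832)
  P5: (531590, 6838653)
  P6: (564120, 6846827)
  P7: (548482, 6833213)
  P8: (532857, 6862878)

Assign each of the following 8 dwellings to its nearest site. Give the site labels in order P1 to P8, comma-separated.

North, Inner, West, Inner, Inner, North, West, Upper

P1 → North (d²=291652100.00)
P2 → Inner (d²=240498721.00)
P3 → West (d²=457136640.00)
P4 → Inner (d²=140364673.00)
P5 → Inner (d²=460461933.00)
P6 → North (d²=27626517.00)
P7 → West (d²=526744640.00)
P8 → Upper (d²=71082533.00)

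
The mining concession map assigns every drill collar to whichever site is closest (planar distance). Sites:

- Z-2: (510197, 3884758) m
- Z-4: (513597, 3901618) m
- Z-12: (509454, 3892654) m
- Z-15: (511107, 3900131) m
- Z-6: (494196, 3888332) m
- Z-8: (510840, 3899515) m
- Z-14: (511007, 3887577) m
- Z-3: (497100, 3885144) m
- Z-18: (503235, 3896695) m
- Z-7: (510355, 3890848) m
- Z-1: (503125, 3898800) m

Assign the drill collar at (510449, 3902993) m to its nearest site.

Z-15

Squared distances to each site:
Z-2: 332578729.000; Z-4: 11800529.000; Z-12: 107884946.000; Z-15: 8624008.000; Z-6: 479104930.000; Z-8: 12249365.000; Z-14: 237964420.000; Z-3: 496782602.000; Z-18: 91706600.000; Z-7: 147509861.000; Z-1: 71222225.000.
Minimum at Z-15.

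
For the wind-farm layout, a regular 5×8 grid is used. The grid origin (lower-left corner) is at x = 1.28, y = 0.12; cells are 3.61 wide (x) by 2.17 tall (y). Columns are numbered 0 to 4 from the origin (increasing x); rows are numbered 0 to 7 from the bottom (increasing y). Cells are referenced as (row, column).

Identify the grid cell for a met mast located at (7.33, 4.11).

(1, 1)

Column index: ⌊(7.33 − 1.28) / 3.61⌋ = ⌊1.676⌋ = 1
Row offset from origin: ⌊(4.11 − 0.12) / 2.17⌋ = ⌊1.839⌋ = 1 → row 1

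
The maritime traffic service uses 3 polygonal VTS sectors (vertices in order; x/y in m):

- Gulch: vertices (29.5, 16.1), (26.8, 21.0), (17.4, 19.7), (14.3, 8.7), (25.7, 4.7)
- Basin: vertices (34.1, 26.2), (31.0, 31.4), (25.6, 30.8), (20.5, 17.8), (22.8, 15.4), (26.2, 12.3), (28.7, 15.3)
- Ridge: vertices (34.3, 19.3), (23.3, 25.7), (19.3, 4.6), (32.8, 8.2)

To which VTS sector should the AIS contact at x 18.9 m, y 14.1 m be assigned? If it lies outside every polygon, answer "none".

Gulch

Cast a ray rightward from (18.9, 14.1). For each polygon, the edges (by vertex number in listed order) whose endpoints lie on opposite sides of y = 14.1, where each meets that height, and whether that is right or left of the point:
Gulch: 3–4 at x≈15.82 (left), 5–1 at x≈28.83 (right) → 1 crossing.
Basin: 5–6 at x≈24.23 (right), 6–7 at x≈27.70 (right) → 2 crossings.
Ridge: 2–3 at x≈21.10 (right), 4–1 at x≈33.60 (right) → 2 crossings.
Only Gulch has an odd count, so the point is inside Gulch.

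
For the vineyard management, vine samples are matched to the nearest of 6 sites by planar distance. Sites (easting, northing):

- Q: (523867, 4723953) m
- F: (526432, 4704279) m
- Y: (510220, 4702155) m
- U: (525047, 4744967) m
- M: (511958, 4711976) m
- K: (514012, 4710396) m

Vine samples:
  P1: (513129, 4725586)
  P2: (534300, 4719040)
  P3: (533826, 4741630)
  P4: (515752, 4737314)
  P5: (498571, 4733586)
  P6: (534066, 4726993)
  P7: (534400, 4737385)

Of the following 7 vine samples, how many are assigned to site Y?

0

P1 → Q
P2 → Q
P3 → U
P4 → U
P5 → M
P6 → Q
P7 → U
0 of the 7 go to Y.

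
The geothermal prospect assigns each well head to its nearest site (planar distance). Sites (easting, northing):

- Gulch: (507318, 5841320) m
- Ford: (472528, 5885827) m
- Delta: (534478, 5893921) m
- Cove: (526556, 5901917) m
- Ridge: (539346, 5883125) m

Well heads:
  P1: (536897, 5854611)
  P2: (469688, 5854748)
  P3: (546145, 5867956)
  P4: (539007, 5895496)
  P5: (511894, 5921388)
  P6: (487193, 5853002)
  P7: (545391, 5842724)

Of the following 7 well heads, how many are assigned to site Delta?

P1 → Ridge
P2 → Ford
P3 → Ridge
P4 → Delta
P5 → Cove
P6 → Gulch
P7 → Gulch
1 of the 7 goes to Delta.

1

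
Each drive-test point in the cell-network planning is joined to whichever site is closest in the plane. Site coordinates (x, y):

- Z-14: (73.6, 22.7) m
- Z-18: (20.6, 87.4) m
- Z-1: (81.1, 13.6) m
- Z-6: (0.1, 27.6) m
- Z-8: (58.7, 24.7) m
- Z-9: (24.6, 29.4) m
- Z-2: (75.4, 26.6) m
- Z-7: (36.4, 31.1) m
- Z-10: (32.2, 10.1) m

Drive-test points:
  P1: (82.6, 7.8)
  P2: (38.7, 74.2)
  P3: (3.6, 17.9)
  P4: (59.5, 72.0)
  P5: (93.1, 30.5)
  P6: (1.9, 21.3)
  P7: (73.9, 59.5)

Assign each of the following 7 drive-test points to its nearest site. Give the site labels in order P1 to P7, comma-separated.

Z-1, Z-18, Z-6, Z-18, Z-2, Z-6, Z-2

P1 → Z-1 (d²=35.89)
P2 → Z-18 (d²=501.85)
P3 → Z-6 (d²=106.34)
P4 → Z-18 (d²=1750.37)
P5 → Z-2 (d²=328.50)
P6 → Z-6 (d²=42.93)
P7 → Z-2 (d²=1084.66)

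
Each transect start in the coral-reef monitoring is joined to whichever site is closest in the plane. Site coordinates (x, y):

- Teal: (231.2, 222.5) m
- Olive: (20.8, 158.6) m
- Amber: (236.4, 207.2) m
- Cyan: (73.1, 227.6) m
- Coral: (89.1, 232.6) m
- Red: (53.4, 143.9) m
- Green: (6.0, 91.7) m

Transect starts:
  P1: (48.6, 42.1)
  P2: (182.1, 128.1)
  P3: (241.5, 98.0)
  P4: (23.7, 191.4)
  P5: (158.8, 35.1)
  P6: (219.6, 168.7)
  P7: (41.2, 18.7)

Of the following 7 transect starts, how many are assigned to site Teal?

0

P1 → Green
P2 → Amber
P3 → Amber
P4 → Olive
P5 → Red
P6 → Amber
P7 → Green
0 of the 7 go to Teal.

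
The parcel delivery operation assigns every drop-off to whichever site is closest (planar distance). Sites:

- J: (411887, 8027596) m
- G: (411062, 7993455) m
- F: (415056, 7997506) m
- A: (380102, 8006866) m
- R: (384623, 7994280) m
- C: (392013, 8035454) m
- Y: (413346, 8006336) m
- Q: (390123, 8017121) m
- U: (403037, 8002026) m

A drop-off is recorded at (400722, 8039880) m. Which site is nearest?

C

Squared distances to each site:
J: 275553881.000; G: 2262196225.000; F: 2001019432.000; A: 1515108596.000; R: 2338537801.000; C: 95436157.000; Y: 1284565312.000; Q: 630310882.000; U: 1438284541.000.
Minimum at C.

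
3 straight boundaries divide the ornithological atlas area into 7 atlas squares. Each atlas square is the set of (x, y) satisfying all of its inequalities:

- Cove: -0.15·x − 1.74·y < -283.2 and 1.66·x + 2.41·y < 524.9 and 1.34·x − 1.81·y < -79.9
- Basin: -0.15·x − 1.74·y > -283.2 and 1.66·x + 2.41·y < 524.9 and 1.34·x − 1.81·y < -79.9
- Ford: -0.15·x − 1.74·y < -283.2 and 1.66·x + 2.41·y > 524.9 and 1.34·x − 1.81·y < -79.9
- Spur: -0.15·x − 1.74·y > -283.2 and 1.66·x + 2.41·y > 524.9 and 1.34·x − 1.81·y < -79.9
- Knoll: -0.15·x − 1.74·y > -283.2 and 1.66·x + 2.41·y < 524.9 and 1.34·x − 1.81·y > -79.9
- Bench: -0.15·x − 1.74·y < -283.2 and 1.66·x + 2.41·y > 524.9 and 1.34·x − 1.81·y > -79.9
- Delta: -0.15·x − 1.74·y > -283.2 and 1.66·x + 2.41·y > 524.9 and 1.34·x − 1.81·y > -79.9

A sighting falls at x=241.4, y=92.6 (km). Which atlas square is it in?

Delta

-0.15·241.4 − 1.74·92.6 = -197.334, which is > -283.2
1.66·241.4 + 2.41·92.6 = 623.890, which is > 524.9
1.34·241.4 − 1.81·92.6 = 155.870, which is > -79.9
This sign pattern matches Delta.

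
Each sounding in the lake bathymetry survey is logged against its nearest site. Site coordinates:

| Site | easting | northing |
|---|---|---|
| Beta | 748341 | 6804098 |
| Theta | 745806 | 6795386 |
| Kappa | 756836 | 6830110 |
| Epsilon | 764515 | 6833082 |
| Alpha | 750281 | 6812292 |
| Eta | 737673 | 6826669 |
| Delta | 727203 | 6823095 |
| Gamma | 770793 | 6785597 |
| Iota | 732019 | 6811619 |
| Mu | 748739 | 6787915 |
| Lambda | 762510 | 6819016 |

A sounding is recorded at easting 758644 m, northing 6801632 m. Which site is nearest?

Squared distances to each site:
Beta: 112232965.000; Theta: 203826760.000; Kappa: 814265348.000; Epsilon: 1023571141.000; Alpha: 183575369.000; Eta: 1066634210.000; Delta: 1449196850.000; Gamma: 404719426.000; Iota: 808630794.000; Mu: 286265114.000; Lambda: 317149412.000.
Minimum at Beta.

Beta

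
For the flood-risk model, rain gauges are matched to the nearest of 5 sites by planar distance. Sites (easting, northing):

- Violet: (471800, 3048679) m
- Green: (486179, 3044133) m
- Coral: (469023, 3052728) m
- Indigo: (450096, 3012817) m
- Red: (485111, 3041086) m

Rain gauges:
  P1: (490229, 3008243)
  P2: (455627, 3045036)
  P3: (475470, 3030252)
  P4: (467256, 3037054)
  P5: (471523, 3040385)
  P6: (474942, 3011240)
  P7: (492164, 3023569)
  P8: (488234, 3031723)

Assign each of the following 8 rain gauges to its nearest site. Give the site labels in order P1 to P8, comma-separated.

P1 → Red (d²=1104856573.00)
P2 → Coral (d²=238619680.00)
P3 → Red (d²=210324437.00)
P4 → Violet (d²=155788561.00)
P5 → Violet (d²=68867165.00)
P6 → Indigo (d²=619810645.00)
P7 → Red (d²=356590098.00)
P8 → Red (d²=97418898.00)

Red, Coral, Red, Violet, Violet, Indigo, Red, Red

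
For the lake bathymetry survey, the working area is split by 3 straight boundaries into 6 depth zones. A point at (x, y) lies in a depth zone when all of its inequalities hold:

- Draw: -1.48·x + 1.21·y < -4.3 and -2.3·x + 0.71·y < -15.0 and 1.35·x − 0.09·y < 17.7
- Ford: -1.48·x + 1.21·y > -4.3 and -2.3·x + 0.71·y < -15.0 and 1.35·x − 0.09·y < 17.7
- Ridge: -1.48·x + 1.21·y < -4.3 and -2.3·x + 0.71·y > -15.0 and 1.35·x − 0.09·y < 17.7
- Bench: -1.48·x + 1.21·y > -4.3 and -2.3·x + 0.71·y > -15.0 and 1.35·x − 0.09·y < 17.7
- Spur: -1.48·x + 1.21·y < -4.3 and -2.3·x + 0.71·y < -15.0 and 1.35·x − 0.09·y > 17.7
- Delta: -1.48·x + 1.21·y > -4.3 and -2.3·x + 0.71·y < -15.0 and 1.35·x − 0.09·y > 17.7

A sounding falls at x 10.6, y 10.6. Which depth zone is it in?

Ford

-1.48·10.6 + 1.21·10.6 = -2.862, which is > -4.3
-2.3·10.6 + 0.71·10.6 = -16.854, which is < -15.0
1.35·10.6 − 0.09·10.6 = 13.356, which is < 17.7
This sign pattern matches Ford.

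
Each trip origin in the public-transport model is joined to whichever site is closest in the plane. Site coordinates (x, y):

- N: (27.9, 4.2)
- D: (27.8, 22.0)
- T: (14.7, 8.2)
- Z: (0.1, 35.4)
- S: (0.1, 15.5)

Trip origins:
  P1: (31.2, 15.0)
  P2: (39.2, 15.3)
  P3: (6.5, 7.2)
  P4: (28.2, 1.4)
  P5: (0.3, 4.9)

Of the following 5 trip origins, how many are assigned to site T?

P1 → D
P2 → D
P3 → T
P4 → N
P5 → S
1 of the 5 goes to T.

1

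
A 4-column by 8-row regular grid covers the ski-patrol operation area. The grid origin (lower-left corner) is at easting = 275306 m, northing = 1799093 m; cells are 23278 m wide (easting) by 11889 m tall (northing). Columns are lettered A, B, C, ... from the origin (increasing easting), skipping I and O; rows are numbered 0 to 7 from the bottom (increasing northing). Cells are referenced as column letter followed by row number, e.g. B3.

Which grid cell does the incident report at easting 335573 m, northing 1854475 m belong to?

C4

Column index: ⌊(335573 − 275306) / 23278⌋ = ⌊2.589⌋ = 2 → column C
Row offset from origin: ⌊(1854475 − 1799093) / 11889⌋ = ⌊4.658⌋ = 4 → row 4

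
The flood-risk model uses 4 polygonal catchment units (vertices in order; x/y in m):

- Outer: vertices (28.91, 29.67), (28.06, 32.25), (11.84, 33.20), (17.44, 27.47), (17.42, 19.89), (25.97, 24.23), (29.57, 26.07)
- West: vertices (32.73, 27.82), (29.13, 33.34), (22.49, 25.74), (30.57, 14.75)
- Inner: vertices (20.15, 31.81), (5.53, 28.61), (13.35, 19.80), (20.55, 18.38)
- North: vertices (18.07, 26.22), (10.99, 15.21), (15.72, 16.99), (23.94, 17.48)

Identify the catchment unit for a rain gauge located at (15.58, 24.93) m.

Cast a ray rightward from (15.58, 24.93). For each polygon, the edges (by vertex number in listed order) whose endpoints lie on opposite sides of y = 24.93, where each meets that height, and whether that is right or left of the point:
Outer: 4–5 at x≈17.433 (right), 6–7 at x≈27.340 (right) → 2 crossings.
West: 3–4 at x≈23.086 (right), 4–1 at x≈32.252 (right) → 2 crossings.
Inner: 2–3 at x≈8.796 (left), 4–1 at x≈20.355 (right) → 1 crossing.
North: 1–2 at x≈17.240 (right), 4–1 at x≈18.936 (right) → 2 crossings.
Only Inner has an odd count, so the point is inside Inner.

Inner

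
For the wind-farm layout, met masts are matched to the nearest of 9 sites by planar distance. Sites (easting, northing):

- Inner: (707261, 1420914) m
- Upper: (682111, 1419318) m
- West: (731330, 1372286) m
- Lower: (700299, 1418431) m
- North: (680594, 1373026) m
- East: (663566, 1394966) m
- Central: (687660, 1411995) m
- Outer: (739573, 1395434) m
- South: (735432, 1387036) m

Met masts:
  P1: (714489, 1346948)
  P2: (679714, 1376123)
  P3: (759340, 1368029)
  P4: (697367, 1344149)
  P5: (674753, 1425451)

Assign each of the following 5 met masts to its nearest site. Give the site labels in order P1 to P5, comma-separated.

P1 → West (d²=925633525.00)
P2 → North (d²=10365809.00)
P3 → West (d²=802682149.00)
P4 → North (d²=1115214658.00)
P5 → Upper (d²=91753853.00)

West, North, West, North, Upper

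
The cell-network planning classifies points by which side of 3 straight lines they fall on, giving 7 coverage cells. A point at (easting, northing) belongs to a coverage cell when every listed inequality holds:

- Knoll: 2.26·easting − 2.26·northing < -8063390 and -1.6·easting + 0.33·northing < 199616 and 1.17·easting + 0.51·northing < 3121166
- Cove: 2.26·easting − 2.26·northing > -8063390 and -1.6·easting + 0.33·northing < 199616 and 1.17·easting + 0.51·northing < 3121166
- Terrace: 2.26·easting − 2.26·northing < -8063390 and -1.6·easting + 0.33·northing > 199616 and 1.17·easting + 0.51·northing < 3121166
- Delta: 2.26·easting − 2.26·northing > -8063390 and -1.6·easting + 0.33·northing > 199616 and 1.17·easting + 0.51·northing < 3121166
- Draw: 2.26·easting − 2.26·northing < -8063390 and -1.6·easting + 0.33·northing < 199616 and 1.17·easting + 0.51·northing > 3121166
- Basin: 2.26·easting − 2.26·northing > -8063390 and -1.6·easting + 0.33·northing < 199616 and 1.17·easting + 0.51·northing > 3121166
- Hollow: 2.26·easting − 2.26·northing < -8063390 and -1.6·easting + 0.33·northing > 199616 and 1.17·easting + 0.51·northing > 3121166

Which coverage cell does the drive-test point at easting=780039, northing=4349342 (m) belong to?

Draw

2.26·780039 − 2.26·4349342 = -8066624.780, which is < -8063390
-1.6·780039 + 0.33·4349342 = 187220.460, which is < 199616
1.17·780039 + 0.51·4349342 = 3130810.050, which is > 3121166
This sign pattern matches Draw.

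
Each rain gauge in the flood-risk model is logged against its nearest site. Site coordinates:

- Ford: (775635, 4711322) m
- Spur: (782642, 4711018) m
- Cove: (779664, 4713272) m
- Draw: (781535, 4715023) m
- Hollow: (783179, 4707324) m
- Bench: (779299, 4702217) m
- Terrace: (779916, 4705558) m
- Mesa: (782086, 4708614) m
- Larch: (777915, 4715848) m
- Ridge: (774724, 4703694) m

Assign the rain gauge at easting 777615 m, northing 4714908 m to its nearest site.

Larch

Squared distances to each site:
Ford: 16779796.000; Spur: 40402829.000; Cove: 6874897.000; Draw: 15379625.000; Hollow: 88475152.000; Bench: 163897337.000; Terrace: 92717101.000; Mesa: 59604277.000; Larch: 973600.000; Ridge: 134111677.000.
Minimum at Larch.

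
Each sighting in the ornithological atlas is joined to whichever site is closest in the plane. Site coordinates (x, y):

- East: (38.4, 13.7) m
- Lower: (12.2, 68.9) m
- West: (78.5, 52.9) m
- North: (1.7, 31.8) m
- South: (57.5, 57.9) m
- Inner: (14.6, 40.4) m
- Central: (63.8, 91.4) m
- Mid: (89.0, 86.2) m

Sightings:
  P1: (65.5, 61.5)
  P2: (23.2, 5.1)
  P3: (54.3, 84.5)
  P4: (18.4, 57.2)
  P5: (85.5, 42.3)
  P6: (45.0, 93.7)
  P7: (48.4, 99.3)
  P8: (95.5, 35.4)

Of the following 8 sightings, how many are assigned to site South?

1

P1 → South
P2 → East
P3 → Central
P4 → Lower
P5 → West
P6 → Central
P7 → Central
P8 → West
1 of the 8 goes to South.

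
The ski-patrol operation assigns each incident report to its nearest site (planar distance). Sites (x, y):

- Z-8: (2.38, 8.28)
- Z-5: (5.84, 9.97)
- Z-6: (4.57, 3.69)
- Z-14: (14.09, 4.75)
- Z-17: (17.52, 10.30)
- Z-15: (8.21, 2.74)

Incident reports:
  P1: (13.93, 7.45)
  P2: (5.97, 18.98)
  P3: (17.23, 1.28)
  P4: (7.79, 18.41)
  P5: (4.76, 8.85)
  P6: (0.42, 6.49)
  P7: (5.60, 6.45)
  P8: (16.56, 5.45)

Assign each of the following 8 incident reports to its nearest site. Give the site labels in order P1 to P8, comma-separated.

Z-14, Z-5, Z-14, Z-5, Z-5, Z-8, Z-6, Z-14

P1 → Z-14 (d²=7.32)
P2 → Z-5 (d²=81.20)
P3 → Z-14 (d²=21.90)
P4 → Z-5 (d²=75.04)
P5 → Z-5 (d²=2.42)
P6 → Z-8 (d²=7.05)
P7 → Z-6 (d²=8.68)
P8 → Z-14 (d²=6.59)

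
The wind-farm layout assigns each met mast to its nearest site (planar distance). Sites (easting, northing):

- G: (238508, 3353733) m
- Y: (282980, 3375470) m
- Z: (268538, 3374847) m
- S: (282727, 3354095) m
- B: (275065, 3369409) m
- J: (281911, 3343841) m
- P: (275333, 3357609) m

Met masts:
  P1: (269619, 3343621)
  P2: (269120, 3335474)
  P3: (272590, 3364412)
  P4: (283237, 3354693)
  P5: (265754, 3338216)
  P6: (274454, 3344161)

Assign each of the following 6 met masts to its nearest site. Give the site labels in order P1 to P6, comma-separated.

P1 → J (d²=151141664.00)
P2 → J (d²=233616370.00)
P3 → B (d²=31095634.00)
P4 → S (d²=617704.00)
P5 → J (d²=292689274.00)
P6 → J (d²=55709249.00)

J, J, B, S, J, J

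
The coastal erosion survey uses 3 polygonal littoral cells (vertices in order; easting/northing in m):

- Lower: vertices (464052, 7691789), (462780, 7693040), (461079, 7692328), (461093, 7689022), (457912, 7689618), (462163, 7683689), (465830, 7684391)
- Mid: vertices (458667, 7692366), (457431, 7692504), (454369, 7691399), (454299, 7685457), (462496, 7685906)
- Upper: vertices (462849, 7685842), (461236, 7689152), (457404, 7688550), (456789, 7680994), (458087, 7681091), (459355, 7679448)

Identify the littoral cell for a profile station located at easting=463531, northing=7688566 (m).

Cast a ray rightward from (463531, 7688566). For each polygon, the edges (by vertex number in listed order) whose endpoints lie on opposite sides of northing = 7688566, where each meets that height, and whether that is right or left of the point:
Lower: 5–6 at easting≈458666.3 (left), 7–1 at easting≈464826.6 (right) → 1 crossing.
Mid: 3–4 at easting≈454335.6 (left), 5–1 at easting≈460919.4 (left) → 0 crossings.
Upper: 1–2 at easting≈461521.6 (left), 2–3 at easting≈457505.8 (left) → 0 crossings.
Only Lower has an odd count, so the point is inside Lower.

Lower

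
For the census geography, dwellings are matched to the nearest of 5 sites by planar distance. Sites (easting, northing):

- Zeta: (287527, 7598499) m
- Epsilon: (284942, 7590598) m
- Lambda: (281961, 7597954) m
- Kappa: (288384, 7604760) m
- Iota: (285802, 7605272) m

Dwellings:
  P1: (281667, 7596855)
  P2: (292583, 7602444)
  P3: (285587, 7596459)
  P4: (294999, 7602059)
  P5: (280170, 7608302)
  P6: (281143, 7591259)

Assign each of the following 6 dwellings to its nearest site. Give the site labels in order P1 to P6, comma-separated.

P1 → Lambda (d²=1294237.00)
P2 → Kappa (d²=22995457.00)
P3 → Zeta (d²=7925200.00)
P4 → Kappa (d²=51053626.00)
P5 → Iota (d²=40900324.00)
P6 → Epsilon (d²=14869322.00)

Lambda, Kappa, Zeta, Kappa, Iota, Epsilon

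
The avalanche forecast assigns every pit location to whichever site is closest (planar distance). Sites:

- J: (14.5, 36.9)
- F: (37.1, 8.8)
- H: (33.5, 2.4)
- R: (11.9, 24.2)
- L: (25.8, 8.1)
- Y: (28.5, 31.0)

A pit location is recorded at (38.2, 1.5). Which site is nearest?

H

Squared distances to each site:
J: 1814.850; F: 54.500; H: 22.900; R: 1206.980; L: 197.320; Y: 964.340.
Minimum at H.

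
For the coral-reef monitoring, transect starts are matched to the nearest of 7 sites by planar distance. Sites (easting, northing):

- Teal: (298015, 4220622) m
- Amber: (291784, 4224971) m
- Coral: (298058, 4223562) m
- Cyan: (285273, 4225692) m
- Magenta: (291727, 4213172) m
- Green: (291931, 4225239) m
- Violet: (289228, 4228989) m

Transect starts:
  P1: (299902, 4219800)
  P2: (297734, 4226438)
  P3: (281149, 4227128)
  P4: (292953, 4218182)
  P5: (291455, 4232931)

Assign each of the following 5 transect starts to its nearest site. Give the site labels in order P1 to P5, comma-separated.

P1 → Teal (d²=4236453.00)
P2 → Coral (d²=8376352.00)
P3 → Cyan (d²=19069472.00)
P4 → Magenta (d²=26603176.00)
P5 → Violet (d²=20498893.00)

Teal, Coral, Cyan, Magenta, Violet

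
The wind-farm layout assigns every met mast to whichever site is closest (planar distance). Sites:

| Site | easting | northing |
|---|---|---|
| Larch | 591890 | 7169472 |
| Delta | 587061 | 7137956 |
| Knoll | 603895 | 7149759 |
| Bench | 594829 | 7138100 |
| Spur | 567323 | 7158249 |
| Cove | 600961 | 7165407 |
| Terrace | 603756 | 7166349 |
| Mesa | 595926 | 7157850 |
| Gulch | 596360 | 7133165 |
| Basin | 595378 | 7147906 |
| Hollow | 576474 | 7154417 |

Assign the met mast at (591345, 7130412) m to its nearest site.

Gulch

Squared distances to each site:
Larch: 1525980625.000; Delta: 75264592.000; Knoll: 531808909.000; Bench: 71243600.000; Spur: 1351955053.000; Cove: 1317117481.000; Terrace: 1445500890.000; Mesa: 773829405.000; Gulch: 32729234.000; Basin: 322305125.000; Hollow: 797386666.000.
Minimum at Gulch.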